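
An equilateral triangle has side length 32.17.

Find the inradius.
r = Area/s with s the semi-perimeter.
Area = (√3/4)·32.17² = (√3/4)·1034.9089 ≈ 0.433013·1034.9089 ≈ 448.129
s = 3·32.17/2 = 48.255
r ≈ 448.129/48.255 ≈ 9.28668
(Equivalently r = side/(2√3) = 32.17/3.4641 ≈ 9.28668.)

r = 9.287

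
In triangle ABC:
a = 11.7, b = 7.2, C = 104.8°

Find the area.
Two sides and the included angle (SAS): A = ½·a·b·sin(C) = ½·11.7·7.2·sin(104.8°)
sin(104.8°) ≈ 0.966823
A ≈ ½·84.24·0.966823 = 42.12·0.966823 ≈ 40.7226

Area = 40.72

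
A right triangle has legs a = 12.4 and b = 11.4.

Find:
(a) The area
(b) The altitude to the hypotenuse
(a) The legs are perpendicular, so Area = ½·a·b = ½·12.4·11.4 = ½·141.36 = 70.68
(b) Hypotenuse c = √(a² + b²) = √(153.76 + 129.96) = √283.72 ≈ 16.844
    Area = ½·c·h_c  ⇒  h_c = 2·Area/c = 141.36/16.844 ≈ 8.39231

Area = 70.68, h_c = 8.392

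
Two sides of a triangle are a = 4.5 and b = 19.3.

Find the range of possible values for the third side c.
Triangle inequality: |a − b| < c < a + b
|a − b| = |4.5 − 19.3| = 14.8
a + b = 4.5 + 19.3 = 23.8

14.8 < c < 23.8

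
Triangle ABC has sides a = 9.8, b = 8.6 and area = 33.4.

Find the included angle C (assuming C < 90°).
Area = ½·a·b·sin(C)  ⇒  sin(C) = 2·Area/(a·b) = 2·33.4/(9.8·8.6) = 66.8/84.28 ≈ 0.792596
C = arcsin(0.792596) ≈ 52.4288° (taking the acute solution since C < 90°)

C = 52.43°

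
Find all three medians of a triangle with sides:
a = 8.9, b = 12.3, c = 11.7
Median formula: m_a = ½√(2b² + 2c² − a²) (and cyclically). a² = 79.21, b² = 151.29, c² = 136.89.
m_a = ½√(2·151.29 + 2·136.89 − 79.21) = ½√497.15 ≈ ½·22.2969 ≈ 11.1484
m_b = ½√(2·79.21 + 2·136.89 − 151.29) = ½√280.91 ≈ ½·16.7604 ≈ 8.38018
m_c = ½√(2·79.21 + 2·151.29 − 136.89) = ½√324.11 ≈ ½·18.0031 ≈ 9.00153

m_a = 11.15, m_b = 8.38, m_c = 9.002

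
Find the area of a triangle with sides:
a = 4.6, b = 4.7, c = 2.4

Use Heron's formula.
s = (4.6 + 4.7 + 2.4)/2 = 11.7/2 = 5.85
s − a = 1.25, s − b = 1.15, s − c = 3.45
s(s−a)(s−b)(s−c) = 5.85·1.25·1.15·3.45 ≈ 29.0123
Area = √29.0123 ≈ 5.38631

Area = 5.386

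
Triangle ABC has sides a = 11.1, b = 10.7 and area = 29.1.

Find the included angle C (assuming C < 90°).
Area = ½·a·b·sin(C)  ⇒  sin(C) = 2·Area/(a·b) = 2·29.1/(11.1·10.7) = 58.2/118.77 ≈ 0.490023
C = arcsin(0.490023) ≈ 29.3421° (taking the acute solution since C < 90°)

C = 29.34°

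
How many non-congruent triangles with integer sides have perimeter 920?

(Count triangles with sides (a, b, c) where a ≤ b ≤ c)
Let a ≤ b ≤ c with a + b + c = 920. The only binding inequality is a + b > c, i.e. 920 − c > c, so c < 920/2; and c ≥ 920/3 since c is the largest side.
So 307 ≤ c ≤ 459. For each c, b runs from ⌈(920 − c)/2⌉ up to c (then a = 920 − b − c satisfies 1 ≤ a ≤ b automatically), giving c − ⌈(920 − c)/2⌉ + 1 choices.
Summing over c: 1 + 3 + 4 + 6 + … + 228 + 229  (153 terms, c = 307, …, 459) = 17633
Check (closed form: nearest integer to p²/48 for even p, (p+3)²/48 for odd p): 920²/48 = 846400/48 ≈ 17633.33 → 17633

17633 triangles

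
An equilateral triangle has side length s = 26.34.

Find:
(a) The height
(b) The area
(a) The height splits the triangle into two 30-60-90 halves: h = s·√3/2 = 26.34·1.73205/2 ≈ 45.6222/2 ≈ 22.8111
(b) Area = (√3/4)·s² = (√3/4)·26.34² = (√3/4)·693.7956 ≈ 0.433013·693.7956 ≈ 300.422

Height = 22.81, Area = 300.4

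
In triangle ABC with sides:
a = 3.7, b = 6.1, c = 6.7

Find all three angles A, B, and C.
Law of cosines for each angle (a² = 13.69, b² = 37.21, c² = 44.89):
cos(A) = (b² + c² − a²)/(2bc) = (37.21 + 44.89 − 13.69)/(2·6.1·6.7) = 68.41/81.74 ≈ 0.836922  ⇒  A ≈ 33.1835°
cos(B) = (a² + c² − b²)/(2ac) = (13.69 + 44.89 − 37.21)/(2·3.7·6.7) = 21.37/49.58 ≈ 0.431021  ⇒  B ≈ 64.4677°
cos(C) = (a² + b² − c²)/(2ab) = (13.69 + 37.21 − 44.89)/(2·3.7·6.1) = 6.01/45.14 ≈ 0.133141  ⇒  C ≈ 82.3488°
Check: A + B + C ≈ 180°

A = 33.18°, B = 64.47°, C = 82.35°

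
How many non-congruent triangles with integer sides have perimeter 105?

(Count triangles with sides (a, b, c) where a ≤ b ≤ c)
Let a ≤ b ≤ c with a + b + c = 105. The only binding inequality is a + b > c, i.e. 105 − c > c, so c < 105/2; and c ≥ 105/3 since c is the largest side.
So 35 ≤ c ≤ 52. For each c, b runs from ⌈(105 − c)/2⌉ up to c (then a = 105 − b − c satisfies 1 ≤ a ≤ b automatically), giving c − ⌈(105 − c)/2⌉ + 1 choices.
Summing over c: 1 + 2 + 4 + 5 + … + 25 + 26  (18 terms, c = 35, …, 52) = 243
Check (closed form: nearest integer to p²/48 for even p, (p+3)²/48 for odd p): (105+3)²/48 = 108²/48 = 11664/48 ≈ 243.00 → 243

243 triangles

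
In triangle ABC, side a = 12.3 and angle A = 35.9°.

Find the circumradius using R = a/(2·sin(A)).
R = a/(2·sin(A)) = 12.3/(2·sin(35.9°))
sin(35.9°) ≈ 0.586372
R ≈ 12.3/(2·0.586372) = 12.3/1.17274 ≈ 10.4882

R = 10.49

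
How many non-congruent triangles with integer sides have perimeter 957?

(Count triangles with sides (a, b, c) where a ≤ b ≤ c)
Let a ≤ b ≤ c with a + b + c = 957. The only binding inequality is a + b > c, i.e. 957 − c > c, so c < 957/2; and c ≥ 957/3 since c is the largest side.
So 319 ≤ c ≤ 478. For each c, b runs from ⌈(957 − c)/2⌉ up to c (then a = 957 − b − c satisfies 1 ≤ a ≤ b automatically), giving c − ⌈(957 − c)/2⌉ + 1 choices.
Summing over c: 1 + 2 + 4 + 5 + … + 238 + 239  (160 terms, c = 319, …, 478) = 19200
Check (closed form: nearest integer to p²/48 for even p, (p+3)²/48 for odd p): (957+3)²/48 = 960²/48 = 921600/48 ≈ 19200.00 → 19200

19200 triangles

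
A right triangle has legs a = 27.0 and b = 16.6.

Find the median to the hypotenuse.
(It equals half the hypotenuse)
Hypotenuse c = √(a² + b²) = √(729 + 275.56) = √1004.56 ≈ 31.6948
Median to hypotenuse = c/2 ≈ 31.6948/2 ≈ 15.8474

Median = 15.85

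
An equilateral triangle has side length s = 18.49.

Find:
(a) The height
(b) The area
(a) The height splits the triangle into two 30-60-90 halves: h = s·√3/2 = 18.49·1.73205/2 ≈ 32.0256/2 ≈ 16.0128
(b) Area = (√3/4)·s² = (√3/4)·18.49² = (√3/4)·341.8801 ≈ 0.433013·341.8801 ≈ 148.038

Height = 16.01, Area = 148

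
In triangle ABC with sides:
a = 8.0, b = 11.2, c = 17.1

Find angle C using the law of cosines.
c² = a² + b² − 2ab·cos(C)  ⇒  cos(C) = (a² + b² − c²)/(2ab)
cos(C) = (8.0² + 11.2² − 17.1²)/(2·8.0·11.2) = (64 + 125.44 − 292.41)/179.2 = -102.97/179.2 ≈ -0.574609
C = arccos(-0.574609) ≈ 125.072°

C = 125.1°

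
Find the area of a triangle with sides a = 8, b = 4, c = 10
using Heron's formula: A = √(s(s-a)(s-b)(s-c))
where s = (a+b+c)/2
s = (8 + 4 + 10)/2 = 22/2 = 11
s − a = 3, s − b = 7, s − c = 1
s(s−a)(s−b)(s−c) = 11·3·7·1 = 231
Area = √231 ≈ 15.1987

s = 11.0, Area = 15.2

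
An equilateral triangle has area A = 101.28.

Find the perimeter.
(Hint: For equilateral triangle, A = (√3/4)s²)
A = (√3/4)s²  ⇒  s² = 4A/√3 = 4·101.28/√3 = 405.12/1.73205 ≈ 233.896
s ≈ √233.896 ≈ 15.2937
Perimeter = 3s ≈ 3·15.2937 ≈ 45.881

Perimeter = 45.88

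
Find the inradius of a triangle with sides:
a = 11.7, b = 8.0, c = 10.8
r = Area/s where s is the semi-perimeter.
s = (11.7 + 8.0 + 10.8)/2 = 30.5/2 = 15.25
Area = √(s(s−a)(s−b)(s−c)) = √(15.25·3.55·7.25·4.45) ≈ √1746.61 ≈ 41.7925
r ≈ 41.7925/15.25 ≈ 2.74049

r = 2.74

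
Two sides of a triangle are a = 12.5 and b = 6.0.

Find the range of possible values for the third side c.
Triangle inequality: |a − b| < c < a + b
|a − b| = |12.5 − 6.0| = 6.5
a + b = 12.5 + 6.0 = 18.5

6.5 < c < 18.5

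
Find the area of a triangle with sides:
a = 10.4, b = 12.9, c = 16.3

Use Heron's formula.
s = (10.4 + 12.9 + 16.3)/2 = 39.6/2 = 19.8
s − a = 9.4, s − b = 6.9, s − c = 3.5
s(s−a)(s−b)(s−c) = 19.8·9.4·6.9·3.5 ≈ 4494.8
Area = √4494.8 ≈ 67.0433

Area = 67.04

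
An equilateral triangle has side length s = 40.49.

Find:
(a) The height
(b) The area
(a) The height splits the triangle into two 30-60-90 halves: h = s·√3/2 = 40.49·1.73205/2 ≈ 70.1307/2 ≈ 35.0654
(b) Area = (√3/4)·s² = (√3/4)·40.49² = (√3/4)·1639.4401 ≈ 0.433013·1639.4401 ≈ 709.898

Height = 35.07, Area = 709.9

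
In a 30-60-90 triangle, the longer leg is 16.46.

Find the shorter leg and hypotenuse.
In a 30-60-90 triangle the sides are in ratio 1 : √3 : 2, so short leg = long leg/√3 and hypotenuse = 2·(short leg).
Short leg = 16.46/√3 ≈ 16.46/1.73205 ≈ 9.50319
Hypotenuse = 2·9.50319 ≈ 19.0064

Short leg = 9.503, Hypotenuse = 19.01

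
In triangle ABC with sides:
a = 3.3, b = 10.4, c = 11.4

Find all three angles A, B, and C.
Law of cosines for each angle (a² = 10.89, b² = 108.16, c² = 129.96):
cos(A) = (b² + c² − a²)/(2bc) = (108.16 + 129.96 − 10.89)/(2·10.4·11.4) = 227.23/237.12 ≈ 0.958291  ⇒  A ≈ 16.6063°
cos(B) = (a² + c² − b²)/(2ac) = (10.89 + 129.96 − 108.16)/(2·3.3·11.4) = 32.69/75.24 ≈ 0.434476  ⇒  B ≈ 64.248°
cos(C) = (a² + b² − c²)/(2ab) = (10.89 + 108.16 − 129.96)/(2·3.3·10.4) = -10.91/68.64 ≈ -0.158945  ⇒  C ≈ 99.1457°
Check: A + B + C ≈ 180°

A = 16.61°, B = 64.25°, C = 99.15°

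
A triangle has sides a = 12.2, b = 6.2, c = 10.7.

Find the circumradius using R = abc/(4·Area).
First find the area with Heron's formula.
s = (12.2 + 6.2 + 10.7)/2 = 14.55
Area = √(s(s−a)(s−b)(s−c)) = √(14.55·2.35·8.35·3.85) ≈ √1099.2 ≈ 33.1542
abc = 12.2·6.2·10.7 = 809.348
R = abc/(4·Area) ≈ 809.348/(4·33.1542) = 809.348/132.617 ≈ 6.1029

R = 6.103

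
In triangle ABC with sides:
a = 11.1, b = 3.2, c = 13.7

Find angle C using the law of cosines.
c² = a² + b² − 2ab·cos(C)  ⇒  cos(C) = (a² + b² − c²)/(2ab)
cos(C) = (11.1² + 3.2² − 13.7²)/(2·11.1·3.2) = (123.21 + 10.24 − 187.69)/71.04 = -54.24/71.04 ≈ -0.763514
C = arccos(-0.763514) ≈ 139.775°

C = 139.8°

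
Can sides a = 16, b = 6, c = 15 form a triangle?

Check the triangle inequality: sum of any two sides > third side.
a + b vs c: 16 + 6 = 22 > 15  ✓
a + c vs b: 16 + 15 = 31 > 6  ✓
b + c vs a: 6 + 15 = 21 > 16  ✓

Yes, triangle inequality satisfied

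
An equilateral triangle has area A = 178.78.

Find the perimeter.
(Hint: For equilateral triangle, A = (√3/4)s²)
A = (√3/4)s²  ⇒  s² = 4A/√3 = 4·178.78/√3 = 715.12/1.73205 ≈ 412.875
s ≈ √412.875 ≈ 20.3193
Perimeter = 3s ≈ 3·20.3193 ≈ 60.958

Perimeter = 60.96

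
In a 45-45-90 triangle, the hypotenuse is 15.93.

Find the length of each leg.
In a 45-45-90 triangle hypotenuse = leg·√2, so leg = hypotenuse/√2.
Leg = 15.93/√2 ≈ 15.93/1.41421 ≈ 11.2642

Each leg = 11.26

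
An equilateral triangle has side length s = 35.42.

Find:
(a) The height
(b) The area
(a) The height splits the triangle into two 30-60-90 halves: h = s·√3/2 = 35.42·1.73205/2 ≈ 61.3492/2 ≈ 30.6746
(b) Area = (√3/4)·s² = (√3/4)·35.42² = (√3/4)·1254.5764 ≈ 0.433013·1254.5764 ≈ 543.248

Height = 30.67, Area = 543.2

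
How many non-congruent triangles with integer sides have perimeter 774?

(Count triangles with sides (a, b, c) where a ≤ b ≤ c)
Let a ≤ b ≤ c with a + b + c = 774. The only binding inequality is a + b > c, i.e. 774 − c > c, so c < 774/2; and c ≥ 774/3 since c is the largest side.
So 258 ≤ c ≤ 386. For each c, b runs from ⌈(774 − c)/2⌉ up to c (then a = 774 − b − c satisfies 1 ≤ a ≤ b automatically), giving c − ⌈(774 − c)/2⌉ + 1 choices.
Summing over c: 1 + 2 + 4 + 5 + … + 191 + 193  (129 terms, c = 258, …, 386) = 12481
Check (closed form: nearest integer to p²/48 for even p, (p+3)²/48 for odd p): 774²/48 = 599076/48 ≈ 12480.75 → 12481

12481 triangles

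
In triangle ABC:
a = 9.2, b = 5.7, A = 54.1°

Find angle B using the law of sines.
a/sin(A) = b/sin(B)  ⇒  sin(B) = b·sin(A)/a = 5.7·sin(54.1°)/9.2
sin(54.1°) ≈ 0.810042
sin(B) ≈ 5.7·0.810042/9.2 ≈ 4.61724/9.2 ≈ 0.501874
B = arcsin(0.501874) ≈ 30.124°
(Since b ≤ a we need B ≤ A, so the obtuse alternative 180° − 30.124° ≈ 149.876° is rejected.)

B = 30.12°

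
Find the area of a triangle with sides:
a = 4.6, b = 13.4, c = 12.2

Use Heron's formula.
s = (4.6 + 13.4 + 12.2)/2 = 30.2/2 = 15.1
s − a = 10.5, s − b = 1.7, s − c = 2.9
s(s−a)(s−b)(s−c) = 15.1·10.5·1.7·2.9 ≈ 781.652
Area = √781.652 ≈ 27.958

Area = 27.96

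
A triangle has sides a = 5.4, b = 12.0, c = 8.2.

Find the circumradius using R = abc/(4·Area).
First find the area with Heron's formula.
s = (5.4 + 12.0 + 8.2)/2 = 12.8
Area = √(s(s−a)(s−b)(s−c)) = √(12.8·7.4·0.8·4.6) ≈ √348.57 ≈ 18.67
abc = 5.4·12.0·8.2 = 531.36
R = abc/(4·Area) ≈ 531.36/(4·18.67) = 531.36/74.6801 ≈ 7.11515

R = 7.115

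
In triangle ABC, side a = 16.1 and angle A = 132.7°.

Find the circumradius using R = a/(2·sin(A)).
R = a/(2·sin(A)) = 16.1/(2·sin(132.7°))
sin(132.7°) ≈ 0.734915
R ≈ 16.1/(2·0.734915) = 16.1/1.46983 ≈ 10.9537

R = 10.95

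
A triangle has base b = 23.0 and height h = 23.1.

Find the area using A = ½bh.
A = ½·b·h = ½·23.0·23.1 = ½·531.3 = 265.65

Area = 265.65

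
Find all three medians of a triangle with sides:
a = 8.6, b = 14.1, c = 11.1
Median formula: m_a = ½√(2b² + 2c² − a²) (and cyclically). a² = 73.96, b² = 198.81, c² = 123.21.
m_a = ½√(2·198.81 + 2·123.21 − 73.96) = ½√570.08 ≈ ½·23.8763 ≈ 11.9382
m_b = ½√(2·73.96 + 2·123.21 − 198.81) = ½√195.53 ≈ ½·13.9832 ≈ 6.9916
m_c = ½√(2·73.96 + 2·198.81 − 123.21) = ½√422.33 ≈ ½·20.5507 ≈ 10.2753

m_a = 11.94, m_b = 6.992, m_c = 10.28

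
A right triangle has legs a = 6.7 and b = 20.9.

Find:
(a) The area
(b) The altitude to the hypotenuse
(a) The legs are perpendicular, so Area = ½·a·b = ½·6.7·20.9 = ½·140.03 = 70.015
(b) Hypotenuse c = √(a² + b²) = √(44.89 + 436.81) = √481.7 ≈ 21.9477
    Area = ½·c·h_c  ⇒  h_c = 2·Area/c = 140.03/21.9477 ≈ 6.38018

Area = 70.015, h_c = 6.38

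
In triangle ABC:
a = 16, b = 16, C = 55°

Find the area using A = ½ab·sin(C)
A = ½·a·b·sin(C) = ½·16·16·sin(55°)
sin(55°) ≈ 0.819152
A ≈ ½·256·0.819152 = 128·0.819152 ≈ 104.851

Area = 104.9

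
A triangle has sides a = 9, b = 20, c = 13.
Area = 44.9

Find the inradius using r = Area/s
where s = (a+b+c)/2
s = (9 + 20 + 13)/2 = 42/2 = 21
r = Area/s = 44.9/21 ≈ 2.1381

r = 2.138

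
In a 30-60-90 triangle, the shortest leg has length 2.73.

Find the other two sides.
In a 30-60-90 triangle the sides are in ratio 1 : √3 : 2 (short leg : long leg : hypotenuse).
Long leg = 2.73·√3 ≈ 2.73·1.73205 ≈ 4.7285
Hypotenuse = 2·2.73 = 5.46

Long leg = 2.73√3 = 4.728, Hypotenuse = 5.46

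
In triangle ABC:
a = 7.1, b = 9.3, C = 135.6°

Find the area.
Two sides and the included angle (SAS): A = ½·a·b·sin(C) = ½·7.1·9.3·sin(135.6°)
sin(135.6°) ≈ 0.699663
A ≈ ½·66.03·0.699663 = 33.015·0.699663 ≈ 23.0994

Area = 23.1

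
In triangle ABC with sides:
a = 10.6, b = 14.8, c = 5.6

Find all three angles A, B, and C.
Law of cosines for each angle (a² = 112.36, b² = 219.04, c² = 31.36):
cos(A) = (b² + c² − a²)/(2bc) = (219.04 + 31.36 − 112.36)/(2·14.8·5.6) = 138.04/165.76 ≈ 0.83277  ⇒  A ≈ 33.6156°
cos(B) = (a² + c² − b²)/(2ac) = (112.36 + 31.36 − 219.04)/(2·10.6·5.6) = -75.32/118.72 ≈ -0.634434  ⇒  B ≈ 129.378°
cos(C) = (a² + b² − c²)/(2ab) = (112.36 + 219.04 − 31.36)/(2·10.6·14.8) = 300.04/313.76 ≈ 0.956272  ⇒  C ≈ 17.0064°
Check: A + B + C ≈ 180°

A = 33.62°, B = 129.4°, C = 17.01°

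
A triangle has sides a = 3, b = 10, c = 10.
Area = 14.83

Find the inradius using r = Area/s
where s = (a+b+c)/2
s = (3 + 10 + 10)/2 = 23/2 = 11.5
r = Area/s = 14.83/11.5 ≈ 1.28957

r = 1.29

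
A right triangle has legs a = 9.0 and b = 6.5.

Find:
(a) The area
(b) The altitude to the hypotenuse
(a) The legs are perpendicular, so Area = ½·a·b = ½·9.0·6.5 = ½·58.5 = 29.25
(b) Hypotenuse c = √(a² + b²) = √(81 + 42.25) = √123.25 ≈ 11.1018
    Area = ½·c·h_c  ⇒  h_c = 2·Area/c = 58.5/11.1018 ≈ 5.26941

Area = 29.25, h_c = 5.269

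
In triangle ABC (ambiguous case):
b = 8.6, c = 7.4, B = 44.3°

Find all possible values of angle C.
b/sin(B) = c/sin(C)  ⇒  sin(C) = c·sin(B)/b = 7.4·sin(44.3°)/8.6
sin(44.3°) ≈ 0.698415
sin(C) ≈ 7.4·0.698415/8.6 ≈ 5.16827/8.6 ≈ 0.600962
Candidate 1: C₁ = arcsin(0.600962) ≈ 36.9388°  →  A = 180° − 44.3° − 36.9388° ≈ 98.7612° > 0, valid
Candidate 2: C₂ = 180° − C₁ ≈ 143.061°  →  A = 180° − 44.3° − 143.061° ≈ -7.3612° ≤ 0, not a valid triangle

C = 36.94° (one solution)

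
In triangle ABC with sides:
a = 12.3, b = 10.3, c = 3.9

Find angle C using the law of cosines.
c² = a² + b² − 2ab·cos(C)  ⇒  cos(C) = (a² + b² − c²)/(2ab)
cos(C) = (12.3² + 10.3² − 3.9²)/(2·12.3·10.3) = (151.29 + 106.09 − 15.21)/253.38 = 242.17/253.38 ≈ 0.955758
C = arccos(0.955758) ≈ 17.1068°

C = 17.11°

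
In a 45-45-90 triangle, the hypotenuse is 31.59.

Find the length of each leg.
In a 45-45-90 triangle hypotenuse = leg·√2, so leg = hypotenuse/√2.
Leg = 31.59/√2 ≈ 31.59/1.41421 ≈ 22.3375

Each leg = 22.34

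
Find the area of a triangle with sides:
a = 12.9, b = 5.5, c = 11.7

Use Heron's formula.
s = (12.9 + 5.5 + 11.7)/2 = 30.1/2 = 15.05
s − a = 2.15, s − b = 9.55, s − c = 3.35
s(s−a)(s−b)(s−c) = 15.05·2.15·9.55·3.35 ≈ 1035.2
Area = √1035.2 ≈ 32.1745

Area = 32.17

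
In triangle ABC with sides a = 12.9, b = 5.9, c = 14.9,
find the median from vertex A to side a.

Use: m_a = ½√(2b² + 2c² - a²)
m_a = ½√(2·5.9² + 2·14.9² − 12.9²) = ½√(2·34.81 + 2·222.01 − 166.41) = ½√(69.62 + 444.02 − 166.41) = ½√347.23
√347.23 ≈ 18.6341, so m_a ≈ 9.31705

m_a = 9.317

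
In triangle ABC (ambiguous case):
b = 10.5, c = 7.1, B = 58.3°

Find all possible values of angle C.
b/sin(B) = c/sin(C)  ⇒  sin(C) = c·sin(B)/b = 7.1·sin(58.3°)/10.5
sin(58.3°) ≈ 0.850811
sin(C) ≈ 7.1·0.850811/10.5 ≈ 6.04076/10.5 ≈ 0.57531
Candidate 1: C₁ = arcsin(0.57531) ≈ 35.1214°  →  A = 180° − 58.3° − 35.1214° ≈ 86.5786° > 0, valid
Candidate 2: C₂ = 180° − C₁ ≈ 144.879°  →  A = 180° − 58.3° − 144.879° ≈ -23.1786° ≤ 0, not a valid triangle

C = 35.12° (one solution)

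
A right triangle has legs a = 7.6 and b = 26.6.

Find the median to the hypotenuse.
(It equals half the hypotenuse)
Hypotenuse c = √(a² + b²) = √(57.76 + 707.56) = √765.32 ≈ 27.6644
Median to hypotenuse = c/2 ≈ 27.6644/2 ≈ 13.8322

Median = 13.83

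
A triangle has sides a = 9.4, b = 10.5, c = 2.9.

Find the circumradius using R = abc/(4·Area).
First find the area with Heron's formula.
s = (9.4 + 10.5 + 2.9)/2 = 11.4
Area = √(s(s−a)(s−b)(s−c)) = √(11.4·2·0.9·8.5) ≈ √174.42 ≈ 13.2068
abc = 9.4·10.5·2.9 = 286.23
R = abc/(4·Area) ≈ 286.23/(4·13.2068) = 286.23/52.8273 ≈ 5.41822

R = 5.418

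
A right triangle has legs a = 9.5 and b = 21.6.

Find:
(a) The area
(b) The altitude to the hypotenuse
(a) The legs are perpendicular, so Area = ½·a·b = ½·9.5·21.6 = ½·205.2 = 102.6
(b) Hypotenuse c = √(a² + b²) = √(90.25 + 466.56) = √556.81 ≈ 23.5968
    Area = ½·c·h_c  ⇒  h_c = 2·Area/c = 205.2/23.5968 ≈ 8.69609

Area = 102.6, h_c = 8.696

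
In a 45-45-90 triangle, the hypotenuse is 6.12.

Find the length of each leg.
In a 45-45-90 triangle hypotenuse = leg·√2, so leg = hypotenuse/√2.
Leg = 6.12/√2 ≈ 6.12/1.41421 ≈ 4.32749

Each leg = 4.327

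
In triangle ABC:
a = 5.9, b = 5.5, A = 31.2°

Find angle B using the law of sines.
a/sin(A) = b/sin(B)  ⇒  sin(B) = b·sin(A)/a = 5.5·sin(31.2°)/5.9
sin(31.2°) ≈ 0.518027
sin(B) ≈ 5.5·0.518027/5.9 ≈ 2.84915/5.9 ≈ 0.482907
B = arcsin(0.482907) ≈ 28.8754°
(Since b ≤ a we need B ≤ A, so the obtuse alternative 180° − 28.8754° ≈ 151.125° is rejected.)

B = 28.88°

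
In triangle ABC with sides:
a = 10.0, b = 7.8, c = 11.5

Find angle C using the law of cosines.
c² = a² + b² − 2ab·cos(C)  ⇒  cos(C) = (a² + b² − c²)/(2ab)
cos(C) = (10.0² + 7.8² − 11.5²)/(2·10.0·7.8) = (100 + 60.84 − 132.25)/156 = 28.59/156 ≈ 0.183269
C = arccos(0.183269) ≈ 79.4398°

C = 79.44°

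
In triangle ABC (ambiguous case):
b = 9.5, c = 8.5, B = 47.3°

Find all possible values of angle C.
b/sin(B) = c/sin(C)  ⇒  sin(C) = c·sin(B)/b = 8.5·sin(47.3°)/9.5
sin(47.3°) ≈ 0.734915
sin(C) ≈ 8.5·0.734915/9.5 ≈ 6.24677/9.5 ≈ 0.657555
Candidate 1: C₁ = arcsin(0.657555) ≈ 41.1137°  →  A = 180° − 47.3° − 41.1137° ≈ 91.5863° > 0, valid
Candidate 2: C₂ = 180° − C₁ ≈ 138.886°  →  A = 180° − 47.3° − 138.886° ≈ -6.1863° ≤ 0, not a valid triangle

C = 41.11° (one solution)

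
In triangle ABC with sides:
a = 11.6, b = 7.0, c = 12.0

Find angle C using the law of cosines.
c² = a² + b² − 2ab·cos(C)  ⇒  cos(C) = (a² + b² − c²)/(2ab)
cos(C) = (11.6² + 7.0² − 12.0²)/(2·11.6·7.0) = (134.56 + 49 − 144)/162.4 = 39.56/162.4 ≈ 0.243596
C = arccos(0.243596) ≈ 75.9011°

C = 75.9°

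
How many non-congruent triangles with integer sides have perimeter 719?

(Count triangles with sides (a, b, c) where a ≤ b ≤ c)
Let a ≤ b ≤ c with a + b + c = 719. The only binding inequality is a + b > c, i.e. 719 − c > c, so c < 719/2; and c ≥ 719/3 since c is the largest side.
So 240 ≤ c ≤ 359. For each c, b runs from ⌈(719 − c)/2⌉ up to c (then a = 719 − b − c satisfies 1 ≤ a ≤ b automatically), giving c − ⌈(719 − c)/2⌉ + 1 choices.
Summing over c: 1 + 3 + 4 + 6 + … + 178 + 180  (120 terms, c = 240, …, 359) = 10860
Check (closed form: nearest integer to p²/48 for even p, (p+3)²/48 for odd p): (719+3)²/48 = 722²/48 = 521284/48 ≈ 10860.08 → 10860

10860 triangles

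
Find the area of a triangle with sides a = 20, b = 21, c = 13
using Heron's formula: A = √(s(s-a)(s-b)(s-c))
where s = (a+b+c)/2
s = (20 + 21 + 13)/2 = 54/2 = 27
s − a = 7, s − b = 6, s − c = 14
s(s−a)(s−b)(s−c) = 27·7·6·14 = 15876
Area = √15876 ≈ 126

s = 27.0, Area = 126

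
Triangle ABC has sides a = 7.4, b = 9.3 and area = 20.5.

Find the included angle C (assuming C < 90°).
Area = ½·a·b·sin(C)  ⇒  sin(C) = 2·Area/(a·b) = 2·20.5/(7.4·9.3) = 41/68.82 ≈ 0.595757
C = arcsin(0.595757) ≈ 36.5666° (taking the acute solution since C < 90°)

C = 36.57°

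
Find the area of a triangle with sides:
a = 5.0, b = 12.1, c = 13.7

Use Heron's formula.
s = (5.0 + 12.1 + 13.7)/2 = 30.8/2 = 15.4
s − a = 10.4, s − b = 3.3, s − c = 1.7
s(s−a)(s−b)(s−c) = 15.4·10.4·3.3·1.7 ≈ 898.498
Area = √898.498 ≈ 29.9749

Area = 29.97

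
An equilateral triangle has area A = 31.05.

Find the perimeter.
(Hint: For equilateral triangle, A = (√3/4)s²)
A = (√3/4)s²  ⇒  s² = 4A/√3 = 4·31.05/√3 = 124.2/1.73205 ≈ 71.7069
s ≈ √71.7069 ≈ 8.46799
Perimeter = 3s ≈ 3·8.46799 ≈ 25.404

Perimeter = 25.4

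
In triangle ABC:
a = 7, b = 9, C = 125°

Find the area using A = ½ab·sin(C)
A = ½·a·b·sin(C) = ½·7·9·sin(125°)
sin(125°) ≈ 0.819152
A ≈ ½·63·0.819152 = 31.5·0.819152 ≈ 25.8033

Area = 25.8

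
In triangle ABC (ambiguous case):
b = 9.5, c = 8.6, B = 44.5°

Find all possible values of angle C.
b/sin(B) = c/sin(C)  ⇒  sin(C) = c·sin(B)/b = 8.6·sin(44.5°)/9.5
sin(44.5°) ≈ 0.700909
sin(C) ≈ 8.6·0.700909/9.5 ≈ 6.02782/9.5 ≈ 0.634507
Candidate 1: C₁ = arcsin(0.634507) ≈ 39.3835°  →  A = 180° − 44.5° − 39.3835° ≈ 96.1165° > 0, valid
Candidate 2: C₂ = 180° − C₁ ≈ 140.617°  →  A = 180° − 44.5° − 140.617° ≈ -5.1165° ≤ 0, not a valid triangle

C = 39.38° (one solution)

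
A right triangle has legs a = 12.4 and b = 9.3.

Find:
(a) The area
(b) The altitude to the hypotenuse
(a) The legs are perpendicular, so Area = ½·a·b = ½·12.4·9.3 = ½·115.32 = 57.66
(b) Hypotenuse c = √(a² + b²) = √(153.76 + 86.49) = √240.25 ≈ 15.5
    Area = ½·c·h_c  ⇒  h_c = 2·Area/c = 115.32/15.5 ≈ 7.44

Area = 57.66, h_c = 7.44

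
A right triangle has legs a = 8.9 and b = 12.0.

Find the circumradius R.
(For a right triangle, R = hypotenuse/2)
Hypotenuse c = √(a² + b²) = √(79.21 + 144) = √223.21 ≈ 14.9402
R = c/2 ≈ 14.9402/2 ≈ 7.47011

R = 7.47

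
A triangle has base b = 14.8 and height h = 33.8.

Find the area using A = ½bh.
A = ½·b·h = ½·14.8·33.8 = ½·500.24 = 250.12

Area = 250.12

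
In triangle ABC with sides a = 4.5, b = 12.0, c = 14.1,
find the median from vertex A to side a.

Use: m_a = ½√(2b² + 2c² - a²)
m_a = ½√(2·12.0² + 2·14.1² − 4.5²) = ½√(2·144 + 2·198.81 − 20.25) = ½√(288 + 397.62 − 20.25) = ½√665.37
√665.37 ≈ 25.7948, so m_a ≈ 12.8974

m_a = 12.9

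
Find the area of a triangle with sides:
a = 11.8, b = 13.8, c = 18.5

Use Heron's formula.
s = (11.8 + 13.8 + 18.5)/2 = 44.1/2 = 22.05
s − a = 10.25, s − b = 8.25, s − c = 3.55
s(s−a)(s−b)(s−c) = 22.05·10.25·8.25·3.55 ≈ 6619.34
Area = √6619.34 ≈ 81.3593

Area = 81.36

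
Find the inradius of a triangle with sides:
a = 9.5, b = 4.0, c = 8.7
r = Area/s where s is the semi-perimeter.
s = (9.5 + 4.0 + 8.7)/2 = 22.2/2 = 11.1
Area = √(s(s−a)(s−b)(s−c)) = √(11.1·1.6·7.1·2.4) ≈ √302.63 ≈ 17.3963
r ≈ 17.3963/11.1 ≈ 1.56723

r = 1.567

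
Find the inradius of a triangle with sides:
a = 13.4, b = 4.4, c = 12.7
r = Area/s where s is the semi-perimeter.
s = (13.4 + 4.4 + 12.7)/2 = 30.5/2 = 15.25
Area = √(s(s−a)(s−b)(s−c)) = √(15.25·1.85·10.85·2.55) ≈ √780.569 ≈ 27.9387
r ≈ 27.9387/15.25 ≈ 1.83204

r = 1.832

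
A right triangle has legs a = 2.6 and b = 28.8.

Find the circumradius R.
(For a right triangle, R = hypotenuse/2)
Hypotenuse c = √(a² + b²) = √(6.76 + 829.44) = √836.2 ≈ 28.9171
R = c/2 ≈ 28.9171/2 ≈ 14.4586

R = 14.46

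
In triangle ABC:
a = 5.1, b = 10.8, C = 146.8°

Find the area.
Two sides and the included angle (SAS): A = ½·a·b·sin(C) = ½·5.1·10.8·sin(146.8°)
sin(146.8°) ≈ 0.547563
A ≈ ½·55.08·0.547563 = 27.54·0.547563 ≈ 15.0799

Area = 15.08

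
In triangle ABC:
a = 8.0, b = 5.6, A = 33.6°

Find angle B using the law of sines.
a/sin(A) = b/sin(B)  ⇒  sin(B) = b·sin(A)/a = 5.6·sin(33.6°)/8.0
sin(33.6°) ≈ 0.553392
sin(B) ≈ 5.6·0.553392/8.0 ≈ 3.09899/8.0 ≈ 0.387374
B = arcsin(0.387374) ≈ 22.7912°
(Since b ≤ a we need B ≤ A, so the obtuse alternative 180° − 22.7912° ≈ 157.209° is rejected.)

B = 22.79°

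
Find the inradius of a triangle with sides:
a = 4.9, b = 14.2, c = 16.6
r = Area/s where s is the semi-perimeter.
s = (4.9 + 14.2 + 16.6)/2 = 35.7/2 = 17.85
Area = √(s(s−a)(s−b)(s−c)) = √(17.85·12.95·3.65·1.25) ≈ √1054.66 ≈ 32.4755
r ≈ 32.4755/17.85 ≈ 1.81935

r = 1.819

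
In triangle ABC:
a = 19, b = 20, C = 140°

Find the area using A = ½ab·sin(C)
A = ½·a·b·sin(C) = ½·19·20·sin(140°)
sin(140°) ≈ 0.642788
A ≈ ½·380·0.642788 = 190·0.642788 ≈ 122.13

Area = 122.1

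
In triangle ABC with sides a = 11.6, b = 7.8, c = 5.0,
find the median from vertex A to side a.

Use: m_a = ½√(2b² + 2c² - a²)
m_a = ½√(2·7.8² + 2·5.0² − 11.6²) = ½√(2·60.84 + 2·25 − 134.56) = ½√(121.68 + 50 − 134.56) = ½√37.12
√37.12 ≈ 6.09262, so m_a ≈ 3.04631

m_a = 3.046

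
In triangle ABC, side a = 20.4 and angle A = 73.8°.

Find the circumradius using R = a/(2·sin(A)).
R = a/(2·sin(A)) = 20.4/(2·sin(73.8°))
sin(73.8°) ≈ 0.960294
R ≈ 20.4/(2·0.960294) = 20.4/1.92059 ≈ 10.6218

R = 10.62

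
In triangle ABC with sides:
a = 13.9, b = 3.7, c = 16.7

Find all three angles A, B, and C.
Law of cosines for each angle (a² = 193.21, b² = 13.69, c² = 278.89):
cos(A) = (b² + c² − a²)/(2bc) = (13.69 + 278.89 − 193.21)/(2·3.7·16.7) = 99.37/123.58 ≈ 0.804095  ⇒  A ≈ 36.4771°
cos(B) = (a² + c² − b²)/(2ac) = (193.21 + 278.89 − 13.69)/(2·13.9·16.7) = 458.41/464.26 ≈ 0.987399  ⇒  B ≈ 9.10525°
cos(C) = (a² + b² − c²)/(2ab) = (193.21 + 13.69 − 278.89)/(2·13.9·3.7) = -71.99/102.86 ≈ -0.699883  ⇒  C ≈ 134.418°
Check: A + B + C ≈ 180°

A = 36.48°, B = 9.105°, C = 134.4°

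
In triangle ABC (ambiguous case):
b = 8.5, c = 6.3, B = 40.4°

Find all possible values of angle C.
b/sin(B) = c/sin(C)  ⇒  sin(C) = c·sin(B)/b = 6.3·sin(40.4°)/8.5
sin(40.4°) ≈ 0.64812
sin(C) ≈ 6.3·0.64812/8.5 ≈ 4.08316/8.5 ≈ 0.480371
Candidate 1: C₁ = arcsin(0.480371) ≈ 28.7096°  →  A = 180° − 40.4° − 28.7096° ≈ 110.89° > 0, valid
Candidate 2: C₂ = 180° − C₁ ≈ 151.29°  →  A = 180° − 40.4° − 151.29° ≈ -11.6904° ≤ 0, not a valid triangle

C = 28.71° (one solution)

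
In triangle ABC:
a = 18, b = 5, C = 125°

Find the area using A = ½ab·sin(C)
A = ½·a·b·sin(C) = ½·18·5·sin(125°)
sin(125°) ≈ 0.819152
A ≈ ½·90·0.819152 = 45·0.819152 ≈ 36.8618

Area = 36.86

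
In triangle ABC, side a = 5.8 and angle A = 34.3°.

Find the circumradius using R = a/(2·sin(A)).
R = a/(2·sin(A)) = 5.8/(2·sin(34.3°))
sin(34.3°) ≈ 0.563526
R ≈ 5.8/(2·0.563526) = 5.8/1.12705 ≈ 5.14617

R = 5.146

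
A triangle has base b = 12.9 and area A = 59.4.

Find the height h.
A = ½·b·h  ⇒  h = 2A/b = 2·59.4/12.9 = 118.8/12.9 ≈ 9.2093

h = 9.209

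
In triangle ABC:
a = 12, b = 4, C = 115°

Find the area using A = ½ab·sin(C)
A = ½·a·b·sin(C) = ½·12·4·sin(115°)
sin(115°) ≈ 0.906308
A ≈ ½·48·0.906308 = 24·0.906308 ≈ 21.7514

Area = 21.75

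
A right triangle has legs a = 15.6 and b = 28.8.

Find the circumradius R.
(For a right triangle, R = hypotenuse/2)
Hypotenuse c = √(a² + b²) = √(243.36 + 829.44) = √1072.8 ≈ 32.7536
R = c/2 ≈ 32.7536/2 ≈ 16.3768

R = 16.38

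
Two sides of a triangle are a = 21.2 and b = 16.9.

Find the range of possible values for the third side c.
Triangle inequality: |a − b| < c < a + b
|a − b| = |21.2 − 16.9| = 4.3
a + b = 21.2 + 16.9 = 38.1

4.3 < c < 38.1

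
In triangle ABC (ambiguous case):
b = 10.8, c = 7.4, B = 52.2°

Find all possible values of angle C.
b/sin(B) = c/sin(C)  ⇒  sin(C) = c·sin(B)/b = 7.4·sin(52.2°)/10.8
sin(52.2°) ≈ 0.790155
sin(C) ≈ 7.4·0.790155/10.8 ≈ 5.84715/10.8 ≈ 0.541403
Candidate 1: C₁ = arcsin(0.541403) ≈ 32.7792°  →  A = 180° − 52.2° − 32.7792° ≈ 95.0208° > 0, valid
Candidate 2: C₂ = 180° − C₁ ≈ 147.221°  →  A = 180° − 52.2° − 147.221° ≈ -19.4208° ≤ 0, not a valid triangle

C = 32.78° (one solution)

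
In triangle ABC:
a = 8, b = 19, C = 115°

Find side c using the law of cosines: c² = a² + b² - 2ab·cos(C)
c² = 8² + 19² − 2·8·19·cos(115°)
cos(115°) ≈ -0.422618
c² ≈ 64 + 361 − 304·(-0.422618) ≈ 425 + 128.476 ≈ 553.476
c ≈ √553.476 ≈ 23.5261

c = 23.53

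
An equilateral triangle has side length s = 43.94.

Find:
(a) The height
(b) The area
(a) The height splits the triangle into two 30-60-90 halves: h = s·√3/2 = 43.94·1.73205/2 ≈ 76.1063/2 ≈ 38.0532
(b) Area = (√3/4)·s² = (√3/4)·43.94² = (√3/4)·1930.7236 ≈ 0.433013·1930.7236 ≈ 836.028

Height = 38.05, Area = 836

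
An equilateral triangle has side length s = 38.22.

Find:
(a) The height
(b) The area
(a) The height splits the triangle into two 30-60-90 halves: h = s·√3/2 = 38.22·1.73205/2 ≈ 66.199/2 ≈ 33.0995
(b) Area = (√3/4)·s² = (√3/4)·38.22² = (√3/4)·1460.7684 ≈ 0.433013·1460.7684 ≈ 632.531

Height = 33.1, Area = 632.5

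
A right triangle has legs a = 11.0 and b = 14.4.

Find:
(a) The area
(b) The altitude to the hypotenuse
(a) The legs are perpendicular, so Area = ½·a·b = ½·11.0·14.4 = ½·158.4 = 79.2
(b) Hypotenuse c = √(a² + b²) = √(121 + 207.36) = √328.36 ≈ 18.1207
    Area = ½·c·h_c  ⇒  h_c = 2·Area/c = 158.4/18.1207 ≈ 8.74138

Area = 79.2, h_c = 8.741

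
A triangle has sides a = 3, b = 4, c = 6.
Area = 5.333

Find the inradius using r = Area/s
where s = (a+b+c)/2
s = (3 + 4 + 6)/2 = 13/2 = 6.5
r = Area/s = 5.333/6.5 ≈ 0.820462

r = 0.8205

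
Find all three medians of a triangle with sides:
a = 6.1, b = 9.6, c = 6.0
Median formula: m_a = ½√(2b² + 2c² − a²) (and cyclically). a² = 37.21, b² = 92.16, c² = 36.
m_a = ½√(2·92.16 + 2·36 − 37.21) = ½√219.11 ≈ ½·14.8024 ≈ 7.40118
m_b = ½√(2·37.21 + 2·36 − 92.16) = ½√54.26 ≈ ½·7.36614 ≈ 3.68307
m_c = ½√(2·37.21 + 2·92.16 − 36) = ½√222.74 ≈ ½·14.9245 ≈ 7.46224

m_a = 7.401, m_b = 3.683, m_c = 7.462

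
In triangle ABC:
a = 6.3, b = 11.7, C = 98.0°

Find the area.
Two sides and the included angle (SAS): A = ½·a·b·sin(C) = ½·6.3·11.7·sin(98.0°)
sin(98.0°) ≈ 0.990268
A ≈ ½·73.71·0.990268 = 36.855·0.990268 ≈ 36.4963

Area = 36.5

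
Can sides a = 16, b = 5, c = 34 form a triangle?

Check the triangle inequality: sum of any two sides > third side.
a + b vs c: 16 + 5 = 21 ≤ 34  ✗
a + c vs b: 16 + 34 = 50 > 5  ✓
b + c vs a: 5 + 34 = 39 > 16  ✓

No: 16 + 5 = 21 is not > 34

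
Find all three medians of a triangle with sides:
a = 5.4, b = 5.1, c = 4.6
Median formula: m_a = ½√(2b² + 2c² − a²) (and cyclically). a² = 29.16, b² = 26.01, c² = 21.16.
m_a = ½√(2·26.01 + 2·21.16 − 29.16) = ½√65.18 ≈ ½·8.07341 ≈ 4.03671
m_b = ½√(2·29.16 + 2·21.16 − 26.01) = ½√74.63 ≈ ½·8.63887 ≈ 4.31943
m_c = ½√(2·29.16 + 2·26.01 − 21.16) = ½√89.18 ≈ ½·9.44352 ≈ 4.72176

m_a = 4.037, m_b = 4.319, m_c = 4.722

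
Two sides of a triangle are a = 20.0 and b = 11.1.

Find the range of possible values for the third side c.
Triangle inequality: |a − b| < c < a + b
|a − b| = |20.0 − 11.1| = 8.9
a + b = 20.0 + 11.1 = 31.1

8.9 < c < 31.1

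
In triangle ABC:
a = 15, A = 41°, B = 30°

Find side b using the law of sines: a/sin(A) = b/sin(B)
a/sin(A) = b/sin(B)  ⇒  b = a·sin(B)/sin(A) = 15·sin(30°)/sin(41°)
sin(30°) ≈ 0.5, sin(41°) ≈ 0.656059
b ≈ 15·0.5/0.656059 ≈ 7.5/0.656059 ≈ 11.4319

b = 11.43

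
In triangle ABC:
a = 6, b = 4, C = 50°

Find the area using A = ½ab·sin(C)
A = ½·a·b·sin(C) = ½·6·4·sin(50°)
sin(50°) ≈ 0.766044
A ≈ ½·24·0.766044 = 12·0.766044 ≈ 9.19253

Area = 9.193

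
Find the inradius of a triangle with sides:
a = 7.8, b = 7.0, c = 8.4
r = Area/s where s is the semi-perimeter.
s = (7.8 + 7.0 + 8.4)/2 = 23.2/2 = 11.6
Area = √(s(s−a)(s−b)(s−c)) = √(11.6·3.8·4.6·3.2) ≈ √648.858 ≈ 25.4727
r ≈ 25.4727/11.6 ≈ 2.19592

r = 2.196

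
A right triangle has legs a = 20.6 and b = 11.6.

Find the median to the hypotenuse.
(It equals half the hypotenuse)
Hypotenuse c = √(a² + b²) = √(424.36 + 134.56) = √558.92 ≈ 23.6415
Median to hypotenuse = c/2 ≈ 23.6415/2 ≈ 11.8207

Median = 11.82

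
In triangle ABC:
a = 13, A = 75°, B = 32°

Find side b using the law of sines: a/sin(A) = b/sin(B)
a/sin(A) = b/sin(B)  ⇒  b = a·sin(B)/sin(A) = 13·sin(32°)/sin(75°)
sin(32°) ≈ 0.529919, sin(75°) ≈ 0.965926
b ≈ 13·0.529919/0.965926 ≈ 6.88895/0.965926 ≈ 7.13197

b = 7.132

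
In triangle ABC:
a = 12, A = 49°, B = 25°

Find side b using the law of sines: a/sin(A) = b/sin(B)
a/sin(A) = b/sin(B)  ⇒  b = a·sin(B)/sin(A) = 12·sin(25°)/sin(49°)
sin(25°) ≈ 0.422618, sin(49°) ≈ 0.75471
b ≈ 12·0.422618/0.75471 ≈ 5.07142/0.75471 ≈ 6.7197

b = 6.72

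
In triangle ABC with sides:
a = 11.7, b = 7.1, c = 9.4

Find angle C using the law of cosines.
c² = a² + b² − 2ab·cos(C)  ⇒  cos(C) = (a² + b² − c²)/(2ab)
cos(C) = (11.7² + 7.1² − 9.4²)/(2·11.7·7.1) = (136.89 + 50.41 − 88.36)/166.14 = 98.94/166.14 ≈ 0.595522
C = arccos(0.595522) ≈ 53.4502°

C = 53.45°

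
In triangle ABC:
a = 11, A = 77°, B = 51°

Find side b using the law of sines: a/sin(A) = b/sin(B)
a/sin(A) = b/sin(B)  ⇒  b = a·sin(B)/sin(A) = 11·sin(51°)/sin(77°)
sin(51°) ≈ 0.777146, sin(77°) ≈ 0.97437
b ≈ 11·0.777146/0.97437 ≈ 8.54861/0.97437 ≈ 8.77347

b = 8.773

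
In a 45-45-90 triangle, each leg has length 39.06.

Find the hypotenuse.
In a 45-45-90 triangle the sides are in ratio 1 : 1 : √2, so hypotenuse = leg·√2.
Hypotenuse = 39.06·√2 ≈ 39.06·1.41421 ≈ 55.2392

Hypotenuse = 39.06√2 = 55.24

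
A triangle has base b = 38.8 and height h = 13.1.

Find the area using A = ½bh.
A = ½·b·h = ½·38.8·13.1 = ½·508.28 = 254.14

Area = 254.14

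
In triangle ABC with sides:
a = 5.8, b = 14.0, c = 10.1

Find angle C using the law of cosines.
c² = a² + b² − 2ab·cos(C)  ⇒  cos(C) = (a² + b² − c²)/(2ab)
cos(C) = (5.8² + 14.0² − 10.1²)/(2·5.8·14.0) = (33.64 + 196 − 102.01)/162.4 = 127.63/162.4 ≈ 0.785899
C = arccos(0.785899) ≈ 38.1961°

C = 38.2°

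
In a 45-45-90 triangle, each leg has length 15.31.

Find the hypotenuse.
In a 45-45-90 triangle the sides are in ratio 1 : 1 : √2, so hypotenuse = leg·√2.
Hypotenuse = 15.31·√2 ≈ 15.31·1.41421 ≈ 21.6516

Hypotenuse = 15.31√2 = 21.65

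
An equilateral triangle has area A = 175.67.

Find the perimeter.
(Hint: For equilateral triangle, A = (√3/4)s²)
A = (√3/4)s²  ⇒  s² = 4A/√3 = 4·175.67/√3 = 702.68/1.73205 ≈ 405.692
s ≈ √405.692 ≈ 20.1418
Perimeter = 3s ≈ 3·20.1418 ≈ 60.4254

Perimeter = 60.43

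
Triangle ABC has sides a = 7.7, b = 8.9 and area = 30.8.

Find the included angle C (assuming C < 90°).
Area = ½·a·b·sin(C)  ⇒  sin(C) = 2·Area/(a·b) = 2·30.8/(7.7·8.9) = 61.6/68.53 ≈ 0.898876
C = arcsin(0.898876) ≈ 64.0108° (taking the acute solution since C < 90°)

C = 64.01°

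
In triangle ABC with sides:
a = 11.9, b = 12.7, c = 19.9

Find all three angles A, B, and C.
Law of cosines for each angle (a² = 141.61, b² = 161.29, c² = 396.01):
cos(A) = (b² + c² − a²)/(2bc) = (161.29 + 396.01 − 141.61)/(2·12.7·19.9) = 415.69/505.46 ≈ 0.822399  ⇒  A ≈ 34.6743°
cos(B) = (a² + c² − b²)/(2ac) = (141.61 + 396.01 − 161.29)/(2·11.9·19.9) = 376.33/473.62 ≈ 0.794582  ⇒  B ≈ 37.3842°
cos(C) = (a² + b² − c²)/(2ab) = (141.61 + 161.29 − 396.01)/(2·11.9·12.7) = -93.11/302.26 ≈ -0.308046  ⇒  C ≈ 107.942°
Check: A + B + C ≈ 180°

A = 34.67°, B = 37.38°, C = 107.9°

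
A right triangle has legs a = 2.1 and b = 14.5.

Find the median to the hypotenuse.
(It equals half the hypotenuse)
Hypotenuse c = √(a² + b²) = √(4.41 + 210.25) = √214.66 ≈ 14.6513
Median to hypotenuse = c/2 ≈ 14.6513/2 ≈ 7.32564

Median = 7.326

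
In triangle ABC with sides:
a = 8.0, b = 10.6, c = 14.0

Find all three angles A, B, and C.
Law of cosines for each angle (a² = 64, b² = 112.36, c² = 196):
cos(A) = (b² + c² − a²)/(2bc) = (112.36 + 196 − 64)/(2·10.6·14.0) = 244.36/296.8 ≈ 0.823315  ⇒  A ≈ 34.5819°
cos(B) = (a² + c² − b²)/(2ac) = (64 + 196 − 112.36)/(2·8.0·14.0) = 147.64/224 ≈ 0.659107  ⇒  B ≈ 48.7682°
cos(C) = (a² + b² − c²)/(2ab) = (64 + 112.36 − 196)/(2·8.0·10.6) = -19.64/169.6 ≈ -0.115802  ⇒  C ≈ 96.6499°
Check: A + B + C ≈ 180°

A = 34.58°, B = 48.77°, C = 96.65°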